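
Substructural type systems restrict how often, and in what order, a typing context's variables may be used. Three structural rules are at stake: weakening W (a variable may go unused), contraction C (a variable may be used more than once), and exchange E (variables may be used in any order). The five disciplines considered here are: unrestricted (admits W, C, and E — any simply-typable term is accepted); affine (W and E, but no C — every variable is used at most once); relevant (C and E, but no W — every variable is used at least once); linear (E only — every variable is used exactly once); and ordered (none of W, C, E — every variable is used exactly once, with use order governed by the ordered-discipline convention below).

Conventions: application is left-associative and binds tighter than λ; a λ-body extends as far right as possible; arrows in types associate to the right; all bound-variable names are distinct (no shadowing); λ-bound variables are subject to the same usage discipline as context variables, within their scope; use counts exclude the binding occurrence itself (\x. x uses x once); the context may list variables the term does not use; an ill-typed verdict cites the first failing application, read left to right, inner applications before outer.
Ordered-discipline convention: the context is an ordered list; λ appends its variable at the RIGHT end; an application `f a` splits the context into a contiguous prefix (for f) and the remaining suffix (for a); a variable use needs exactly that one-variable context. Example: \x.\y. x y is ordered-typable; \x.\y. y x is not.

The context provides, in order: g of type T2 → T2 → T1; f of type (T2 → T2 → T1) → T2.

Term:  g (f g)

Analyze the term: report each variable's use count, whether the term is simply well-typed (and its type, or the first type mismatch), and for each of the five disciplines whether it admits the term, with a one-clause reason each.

use counts: g=2; f=1
use order (left to right): g, f, g
typing: well-typed — term : T2 → T1
ordered: ✗ — repeated use of g ×2
linear: ✗ — repeated use of g ×2
affine: ✗ — repeated use of g ×2
relevant: ✓ — g, f: all used, weakening unneeded
unrestricted: ✓ — typability at T2 → T1 is all that's needed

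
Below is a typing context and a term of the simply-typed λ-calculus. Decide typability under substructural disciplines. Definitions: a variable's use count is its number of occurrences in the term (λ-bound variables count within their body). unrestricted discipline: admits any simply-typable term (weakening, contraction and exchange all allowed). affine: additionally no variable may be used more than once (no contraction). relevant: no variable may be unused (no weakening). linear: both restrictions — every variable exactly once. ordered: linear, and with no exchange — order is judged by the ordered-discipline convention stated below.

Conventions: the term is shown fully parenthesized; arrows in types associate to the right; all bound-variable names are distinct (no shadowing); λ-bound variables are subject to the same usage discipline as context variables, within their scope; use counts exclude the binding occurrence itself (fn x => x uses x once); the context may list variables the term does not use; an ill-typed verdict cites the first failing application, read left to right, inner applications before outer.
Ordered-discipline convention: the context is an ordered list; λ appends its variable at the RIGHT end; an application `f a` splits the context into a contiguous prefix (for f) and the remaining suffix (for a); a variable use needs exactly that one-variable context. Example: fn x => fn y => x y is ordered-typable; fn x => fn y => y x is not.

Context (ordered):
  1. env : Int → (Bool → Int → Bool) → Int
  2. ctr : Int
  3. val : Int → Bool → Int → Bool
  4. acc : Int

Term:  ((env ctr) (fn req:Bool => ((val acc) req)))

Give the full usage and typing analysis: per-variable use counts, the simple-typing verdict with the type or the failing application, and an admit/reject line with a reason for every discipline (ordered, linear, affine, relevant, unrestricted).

variable uses: env: 1, ctr: 1, val: 1, acc: 1, req [bound]: 1
use order (left to right): env, ctr, val, acc, req
typing: ✓ — Int
ordered: ✓, single-use (env, ctr, val, acc, req), ordered derivation ok
linear: ✓, exactly-once usage across env, ctr, val, acc, req
affine: ✓, none of env, ctr, val, acc, req used more than once
relevant: ✓, at least one use each (env, ctr, val, acc, req)
unrestricted: ✓, well-typed at Int; no restrictions here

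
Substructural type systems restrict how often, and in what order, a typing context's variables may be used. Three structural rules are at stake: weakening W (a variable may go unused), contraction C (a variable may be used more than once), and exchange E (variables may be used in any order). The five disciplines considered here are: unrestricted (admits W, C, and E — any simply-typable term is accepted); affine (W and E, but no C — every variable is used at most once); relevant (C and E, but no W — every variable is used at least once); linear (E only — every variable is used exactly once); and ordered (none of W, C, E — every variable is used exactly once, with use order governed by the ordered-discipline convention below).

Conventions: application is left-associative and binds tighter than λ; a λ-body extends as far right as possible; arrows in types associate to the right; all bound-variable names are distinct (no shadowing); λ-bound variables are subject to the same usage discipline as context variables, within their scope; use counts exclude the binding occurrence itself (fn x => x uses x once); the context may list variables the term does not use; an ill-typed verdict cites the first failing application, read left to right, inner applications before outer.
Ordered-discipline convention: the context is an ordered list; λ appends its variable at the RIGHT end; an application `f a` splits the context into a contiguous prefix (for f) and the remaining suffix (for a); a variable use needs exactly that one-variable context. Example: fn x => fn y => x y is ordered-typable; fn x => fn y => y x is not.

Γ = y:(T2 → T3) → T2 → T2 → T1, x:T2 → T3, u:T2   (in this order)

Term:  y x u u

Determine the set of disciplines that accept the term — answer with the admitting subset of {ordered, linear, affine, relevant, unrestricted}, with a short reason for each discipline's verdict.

admitting disciplines: relevant, unrestricted
usage: y: 1, x: 1, u: 2
order of uses: y, x, u, u
typing: ✓ — T1
ordered: ✗ — repeated use of u ×2
linear: ✗ — repeated use of u ×2
affine: ✗ — repeated use of u ×2
relevant: ✓ — at least one use each (y, x, u)
unrestricted: ✓ — well-typed at T1; no restrictions here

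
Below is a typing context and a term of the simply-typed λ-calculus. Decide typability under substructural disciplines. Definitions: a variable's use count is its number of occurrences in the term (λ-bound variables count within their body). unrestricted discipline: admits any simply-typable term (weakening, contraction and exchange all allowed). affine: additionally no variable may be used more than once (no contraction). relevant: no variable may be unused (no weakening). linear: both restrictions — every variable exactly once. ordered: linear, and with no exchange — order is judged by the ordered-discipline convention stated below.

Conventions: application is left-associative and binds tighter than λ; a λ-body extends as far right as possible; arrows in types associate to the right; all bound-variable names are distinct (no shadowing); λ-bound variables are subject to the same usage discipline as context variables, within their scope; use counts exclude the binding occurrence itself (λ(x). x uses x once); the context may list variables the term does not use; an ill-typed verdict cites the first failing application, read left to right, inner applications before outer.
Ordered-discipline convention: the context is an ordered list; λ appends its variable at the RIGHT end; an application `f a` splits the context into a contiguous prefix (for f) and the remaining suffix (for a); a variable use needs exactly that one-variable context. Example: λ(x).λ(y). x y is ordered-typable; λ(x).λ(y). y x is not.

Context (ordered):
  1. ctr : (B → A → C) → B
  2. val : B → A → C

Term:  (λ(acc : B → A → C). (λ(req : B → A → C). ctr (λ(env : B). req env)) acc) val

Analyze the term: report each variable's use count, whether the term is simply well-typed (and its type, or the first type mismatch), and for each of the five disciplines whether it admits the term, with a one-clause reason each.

usage: ctr: 1; val: 1; acc (λ-bound): 1; req (λ-bound): 1; env (λ-bound): 1
uses in reading order: ctr, req, env, acc, val
typing: the term checks, with type B
ordered: ✓ — single-use (ctr, val, acc, req, env), ordered derivation ok
linear: ✓ — each of ctr, val, acc, req, env used exactly once
affine: ✓ — at most one use each (ctr, val, acc, req, env)
relevant: ✓ — every one of ctr, val, acc, req, env appears
unrestricted: ✓ — well-typed at B; no restrictions here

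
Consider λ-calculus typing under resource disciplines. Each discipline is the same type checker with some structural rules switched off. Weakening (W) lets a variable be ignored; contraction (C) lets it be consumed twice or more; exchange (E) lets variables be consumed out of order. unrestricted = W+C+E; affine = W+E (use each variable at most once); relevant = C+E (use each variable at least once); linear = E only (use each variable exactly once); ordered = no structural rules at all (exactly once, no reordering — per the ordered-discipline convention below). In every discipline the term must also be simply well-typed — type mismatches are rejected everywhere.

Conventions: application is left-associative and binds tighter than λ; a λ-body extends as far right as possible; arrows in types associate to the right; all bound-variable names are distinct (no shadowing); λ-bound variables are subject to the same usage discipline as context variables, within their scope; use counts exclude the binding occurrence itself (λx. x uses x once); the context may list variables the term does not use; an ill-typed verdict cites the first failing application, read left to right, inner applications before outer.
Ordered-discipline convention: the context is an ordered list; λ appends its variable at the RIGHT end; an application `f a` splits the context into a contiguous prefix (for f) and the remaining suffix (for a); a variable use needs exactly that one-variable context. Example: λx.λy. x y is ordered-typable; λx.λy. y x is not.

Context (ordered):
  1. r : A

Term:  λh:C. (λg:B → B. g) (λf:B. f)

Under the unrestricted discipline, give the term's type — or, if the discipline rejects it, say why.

term : C → B → B
counts: r ×0, h (λ-bound) ×0, g (λ-bound) ×1, f (λ-bound) ×1
order of uses: g, f
typing: well-typed at C → B → B
all disciplines: ordered ✗ | linear ✗ | affine ✓ | relevant ✗ | unrestricted ✓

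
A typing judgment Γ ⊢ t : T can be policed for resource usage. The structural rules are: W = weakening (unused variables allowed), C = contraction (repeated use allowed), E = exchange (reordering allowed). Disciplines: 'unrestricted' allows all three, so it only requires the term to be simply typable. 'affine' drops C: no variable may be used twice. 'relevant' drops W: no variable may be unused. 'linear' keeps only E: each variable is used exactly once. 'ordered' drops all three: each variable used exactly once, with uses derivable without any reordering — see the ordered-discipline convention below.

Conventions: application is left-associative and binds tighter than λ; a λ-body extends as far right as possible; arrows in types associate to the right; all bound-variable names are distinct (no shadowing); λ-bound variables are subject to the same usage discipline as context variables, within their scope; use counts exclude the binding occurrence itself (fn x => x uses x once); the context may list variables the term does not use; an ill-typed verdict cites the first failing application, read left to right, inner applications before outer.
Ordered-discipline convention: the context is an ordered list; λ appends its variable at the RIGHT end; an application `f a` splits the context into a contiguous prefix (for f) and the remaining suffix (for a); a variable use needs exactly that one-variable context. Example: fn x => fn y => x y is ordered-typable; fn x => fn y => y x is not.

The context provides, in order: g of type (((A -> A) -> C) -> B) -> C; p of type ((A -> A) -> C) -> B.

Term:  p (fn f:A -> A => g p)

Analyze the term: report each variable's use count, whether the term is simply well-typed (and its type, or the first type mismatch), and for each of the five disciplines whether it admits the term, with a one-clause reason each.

counts: g: 1×, p: 2×, f (λ-bound): 0×
left-to-right use order: p, g, p
typing: ✓ — B
ordered ✗ (repeated use of p ×2; needs weakening: f unused)
linear ✗ (repeated use of p ×2; needs weakening: f unused)
affine ✗ (repeated use of p ×2)
relevant ✗ (needs weakening: f unused)
unrestricted ✓ (simply typable at B; W, C, E all held)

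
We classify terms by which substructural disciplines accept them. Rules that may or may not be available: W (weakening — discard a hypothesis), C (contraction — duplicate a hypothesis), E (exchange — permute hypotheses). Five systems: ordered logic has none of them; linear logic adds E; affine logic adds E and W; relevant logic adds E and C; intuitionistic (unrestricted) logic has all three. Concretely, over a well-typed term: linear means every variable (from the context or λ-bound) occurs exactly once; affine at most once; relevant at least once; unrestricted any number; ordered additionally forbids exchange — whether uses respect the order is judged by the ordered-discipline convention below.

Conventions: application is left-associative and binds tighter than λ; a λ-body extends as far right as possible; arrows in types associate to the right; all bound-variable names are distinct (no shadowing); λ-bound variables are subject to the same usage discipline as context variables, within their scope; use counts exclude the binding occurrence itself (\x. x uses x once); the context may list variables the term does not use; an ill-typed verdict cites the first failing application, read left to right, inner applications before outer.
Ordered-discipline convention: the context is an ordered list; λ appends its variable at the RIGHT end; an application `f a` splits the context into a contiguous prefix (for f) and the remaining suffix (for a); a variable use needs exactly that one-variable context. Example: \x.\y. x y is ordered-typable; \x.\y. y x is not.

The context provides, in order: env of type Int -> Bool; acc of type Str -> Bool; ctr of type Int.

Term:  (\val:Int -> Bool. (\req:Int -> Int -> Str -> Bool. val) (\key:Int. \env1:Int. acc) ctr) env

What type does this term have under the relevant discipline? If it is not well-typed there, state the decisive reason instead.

not well-typed under relevant — unused: req, key, env1 — weakening required
counts: env: 1×; acc: 1×; ctr: 1×; val (λ-bound): 1×; req (λ-bound): 0×; key (λ-bound): 0×; env1 (λ-bound): 0×
left-to-right use order: val, acc, ctr, env
typing: well-typed — term : Bool
per-discipline verdicts: ordered ✗; linear ✗; affine ✓; relevant ✗; unrestricted ✓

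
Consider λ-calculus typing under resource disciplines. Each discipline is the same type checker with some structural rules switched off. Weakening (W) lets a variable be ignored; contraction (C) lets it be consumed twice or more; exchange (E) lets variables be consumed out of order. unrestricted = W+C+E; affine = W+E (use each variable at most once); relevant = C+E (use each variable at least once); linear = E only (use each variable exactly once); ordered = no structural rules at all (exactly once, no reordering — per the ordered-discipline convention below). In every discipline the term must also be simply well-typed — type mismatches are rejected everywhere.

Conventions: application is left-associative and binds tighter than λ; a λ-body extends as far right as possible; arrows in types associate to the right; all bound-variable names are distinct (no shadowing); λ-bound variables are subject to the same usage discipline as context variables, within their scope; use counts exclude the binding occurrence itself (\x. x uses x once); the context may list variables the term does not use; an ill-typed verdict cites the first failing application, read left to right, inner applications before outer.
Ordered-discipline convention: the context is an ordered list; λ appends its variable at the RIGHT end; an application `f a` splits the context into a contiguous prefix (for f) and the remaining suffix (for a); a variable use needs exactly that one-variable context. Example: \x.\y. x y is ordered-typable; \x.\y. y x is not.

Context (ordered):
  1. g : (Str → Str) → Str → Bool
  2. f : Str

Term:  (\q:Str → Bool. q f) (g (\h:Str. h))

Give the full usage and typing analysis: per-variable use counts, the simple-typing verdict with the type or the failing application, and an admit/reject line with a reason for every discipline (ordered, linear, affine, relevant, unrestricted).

counts: g: 1×, f: 1×, q (λ-bound): 1×, h (λ-bound): 1×
uses in reading order: q, f, g, h
typing: well-typed — term : Bool
ordered ✗ (no ordered split (uses run q, f, g, h))
linear ✓ (each of g, f, q, h used exactly once)
affine ✓ (at most one use each (g, f, q, h))
relevant ✓ (at least one use each (g, f, q, h))
unrestricted ✓ (simply typable at Bool; W, C, E all held)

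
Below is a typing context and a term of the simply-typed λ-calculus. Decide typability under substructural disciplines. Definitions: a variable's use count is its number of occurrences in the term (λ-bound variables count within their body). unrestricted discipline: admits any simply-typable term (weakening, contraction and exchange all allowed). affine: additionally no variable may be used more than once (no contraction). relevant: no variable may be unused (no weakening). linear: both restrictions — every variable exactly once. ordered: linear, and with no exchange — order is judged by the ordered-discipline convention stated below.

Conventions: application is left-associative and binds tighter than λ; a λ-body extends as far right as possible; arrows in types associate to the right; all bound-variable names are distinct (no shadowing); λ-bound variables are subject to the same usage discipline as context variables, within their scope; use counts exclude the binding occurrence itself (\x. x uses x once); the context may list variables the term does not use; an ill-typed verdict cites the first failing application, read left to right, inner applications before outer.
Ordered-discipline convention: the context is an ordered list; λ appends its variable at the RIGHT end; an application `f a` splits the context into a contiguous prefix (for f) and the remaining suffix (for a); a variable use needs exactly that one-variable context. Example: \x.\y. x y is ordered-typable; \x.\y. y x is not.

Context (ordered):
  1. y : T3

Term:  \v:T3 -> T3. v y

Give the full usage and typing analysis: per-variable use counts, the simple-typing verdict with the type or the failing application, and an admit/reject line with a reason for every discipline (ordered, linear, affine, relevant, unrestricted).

counts: y ×1; v (λ-bound) ×1
uses in reading order: v, y
typing: well-typed — term : (T3 -> T3) -> T3
ordered: ✗ — use order v, y needs exchange
linear: ✓ — y, v: one use apiece
affine: ✓ — none of y, v used more than once
relevant: ✓ — every one of y, v appears
unrestricted: ✓ — typability at (T3 -> T3) -> T3 is all that's needed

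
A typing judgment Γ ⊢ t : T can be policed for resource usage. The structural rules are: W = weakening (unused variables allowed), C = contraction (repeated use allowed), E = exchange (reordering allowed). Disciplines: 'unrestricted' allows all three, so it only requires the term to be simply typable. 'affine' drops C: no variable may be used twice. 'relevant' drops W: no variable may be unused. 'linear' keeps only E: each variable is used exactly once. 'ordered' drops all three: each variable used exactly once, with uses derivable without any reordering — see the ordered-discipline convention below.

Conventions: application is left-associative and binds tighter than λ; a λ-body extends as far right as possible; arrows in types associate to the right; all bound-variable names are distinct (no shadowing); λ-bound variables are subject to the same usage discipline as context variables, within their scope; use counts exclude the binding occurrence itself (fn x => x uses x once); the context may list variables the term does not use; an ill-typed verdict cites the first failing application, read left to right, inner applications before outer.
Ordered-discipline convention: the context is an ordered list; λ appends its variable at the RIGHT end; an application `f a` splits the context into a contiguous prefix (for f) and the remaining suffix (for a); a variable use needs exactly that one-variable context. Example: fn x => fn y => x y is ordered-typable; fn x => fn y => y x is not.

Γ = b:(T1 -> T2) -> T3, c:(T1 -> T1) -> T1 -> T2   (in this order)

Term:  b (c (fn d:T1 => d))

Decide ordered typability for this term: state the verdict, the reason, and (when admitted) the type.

yes — one use each (b, c, d); ordered split holds; term : T3
usage: b=1; c=1; d (bound)=1
left-to-right use order: b, c, d
typing: well-typed — term : T3
across the five disciplines: ordered ✓ · linear ✓ · affine ✓ · relevant ✓ · unrestricted ✓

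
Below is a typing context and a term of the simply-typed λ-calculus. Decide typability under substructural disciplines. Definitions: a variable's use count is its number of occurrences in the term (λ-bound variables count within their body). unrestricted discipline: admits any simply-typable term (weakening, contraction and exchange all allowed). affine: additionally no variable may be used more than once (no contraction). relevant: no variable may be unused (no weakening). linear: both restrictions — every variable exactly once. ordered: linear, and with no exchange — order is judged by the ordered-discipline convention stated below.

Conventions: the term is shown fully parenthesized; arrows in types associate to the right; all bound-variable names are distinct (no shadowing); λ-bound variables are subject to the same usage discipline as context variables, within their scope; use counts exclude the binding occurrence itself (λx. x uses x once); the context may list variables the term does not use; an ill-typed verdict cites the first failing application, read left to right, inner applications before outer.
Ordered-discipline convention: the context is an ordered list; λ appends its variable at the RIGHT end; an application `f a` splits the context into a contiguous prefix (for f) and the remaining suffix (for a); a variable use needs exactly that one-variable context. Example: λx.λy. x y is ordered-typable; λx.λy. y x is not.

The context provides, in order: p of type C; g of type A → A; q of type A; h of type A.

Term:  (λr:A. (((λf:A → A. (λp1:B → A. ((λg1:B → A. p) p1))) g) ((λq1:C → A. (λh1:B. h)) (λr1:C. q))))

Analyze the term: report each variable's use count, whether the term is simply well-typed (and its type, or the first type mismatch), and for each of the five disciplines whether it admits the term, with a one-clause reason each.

use counts: p=1; g=1; q=1; h=1; r [bound]=0; f [bound]=0; p1 [bound]=1; g1 [bound]=0; q1 [bound]=0; h1 [bound]=0; r1 [bound]=0
uses in reading order: p, p1, g, h, q
typing: the term checks, with type A → C
ordered: ✗, needs weakening: r, f, g1, q1, h1, r1 unused
linear: ✗, needs weakening: r, f, g1, q1, h1, r1 unused
affine: ✓, p, g, q, h, r, f, p1, g1, q1, h1, r1: no repeats, contraction unneeded
relevant: ✗, needs weakening: r, f, g1, q1, h1, r1 unused
unrestricted: ✓, typability at A → C is all that's needed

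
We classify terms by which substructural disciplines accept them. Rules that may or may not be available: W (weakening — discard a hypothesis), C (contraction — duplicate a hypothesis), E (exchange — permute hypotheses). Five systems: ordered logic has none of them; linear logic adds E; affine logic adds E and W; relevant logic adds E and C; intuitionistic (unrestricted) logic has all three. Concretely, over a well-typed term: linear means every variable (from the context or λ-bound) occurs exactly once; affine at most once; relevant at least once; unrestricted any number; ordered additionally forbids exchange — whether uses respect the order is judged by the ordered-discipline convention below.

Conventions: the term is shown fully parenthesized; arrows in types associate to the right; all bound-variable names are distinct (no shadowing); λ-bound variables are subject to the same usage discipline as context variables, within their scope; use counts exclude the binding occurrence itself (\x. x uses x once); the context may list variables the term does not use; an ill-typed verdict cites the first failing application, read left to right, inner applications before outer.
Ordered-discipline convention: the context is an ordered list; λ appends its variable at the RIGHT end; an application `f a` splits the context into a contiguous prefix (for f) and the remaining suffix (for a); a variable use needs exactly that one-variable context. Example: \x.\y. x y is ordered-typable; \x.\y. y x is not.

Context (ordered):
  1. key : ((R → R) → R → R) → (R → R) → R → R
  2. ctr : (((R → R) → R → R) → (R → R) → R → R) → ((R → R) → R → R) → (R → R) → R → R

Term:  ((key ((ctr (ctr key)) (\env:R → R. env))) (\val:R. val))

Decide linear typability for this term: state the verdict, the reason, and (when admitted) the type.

no — repeated use of key ×2, ctr ×2
variable uses: key ×2, ctr ×2, env [bound] ×1, val [bound] ×1
use order (left to right): key, ctr, ctr, key, env, val
typing: ✓ — R → R
per-discipline verdicts: ordered ✗, linear ✗, affine ✗, relevant ✓, unrestricted ✓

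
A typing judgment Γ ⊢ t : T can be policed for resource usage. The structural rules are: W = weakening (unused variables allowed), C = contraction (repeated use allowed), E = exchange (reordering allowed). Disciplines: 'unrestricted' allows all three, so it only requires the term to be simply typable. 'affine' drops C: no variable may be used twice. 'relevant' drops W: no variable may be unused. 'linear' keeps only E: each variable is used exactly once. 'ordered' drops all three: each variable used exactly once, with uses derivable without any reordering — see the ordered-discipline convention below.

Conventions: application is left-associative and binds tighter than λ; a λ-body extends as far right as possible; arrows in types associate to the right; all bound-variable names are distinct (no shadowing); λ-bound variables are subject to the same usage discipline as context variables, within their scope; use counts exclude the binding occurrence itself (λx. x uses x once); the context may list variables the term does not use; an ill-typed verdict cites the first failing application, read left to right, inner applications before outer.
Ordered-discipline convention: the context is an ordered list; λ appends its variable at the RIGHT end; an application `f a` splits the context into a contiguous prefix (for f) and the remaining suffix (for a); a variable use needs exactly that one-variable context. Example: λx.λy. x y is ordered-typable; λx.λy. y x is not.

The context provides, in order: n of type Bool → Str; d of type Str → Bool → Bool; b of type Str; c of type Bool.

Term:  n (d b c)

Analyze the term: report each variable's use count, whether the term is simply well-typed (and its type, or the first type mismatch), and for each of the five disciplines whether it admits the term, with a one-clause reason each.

use counts: n ×1, d ×1, b ×1, c ×1
left-to-right use order: n, d, b, c
typing: well-typed at Str
ordered ✓ (single-use (n, d, b, c), ordered derivation ok)
linear ✓ (single use per variable (n, d, b, c))
affine ✓ (at most one use each (n, d, b, c))
relevant ✓ (every one of n, d, b, c appears)
unrestricted ✓ (simply typable at Str; W, C, E all held)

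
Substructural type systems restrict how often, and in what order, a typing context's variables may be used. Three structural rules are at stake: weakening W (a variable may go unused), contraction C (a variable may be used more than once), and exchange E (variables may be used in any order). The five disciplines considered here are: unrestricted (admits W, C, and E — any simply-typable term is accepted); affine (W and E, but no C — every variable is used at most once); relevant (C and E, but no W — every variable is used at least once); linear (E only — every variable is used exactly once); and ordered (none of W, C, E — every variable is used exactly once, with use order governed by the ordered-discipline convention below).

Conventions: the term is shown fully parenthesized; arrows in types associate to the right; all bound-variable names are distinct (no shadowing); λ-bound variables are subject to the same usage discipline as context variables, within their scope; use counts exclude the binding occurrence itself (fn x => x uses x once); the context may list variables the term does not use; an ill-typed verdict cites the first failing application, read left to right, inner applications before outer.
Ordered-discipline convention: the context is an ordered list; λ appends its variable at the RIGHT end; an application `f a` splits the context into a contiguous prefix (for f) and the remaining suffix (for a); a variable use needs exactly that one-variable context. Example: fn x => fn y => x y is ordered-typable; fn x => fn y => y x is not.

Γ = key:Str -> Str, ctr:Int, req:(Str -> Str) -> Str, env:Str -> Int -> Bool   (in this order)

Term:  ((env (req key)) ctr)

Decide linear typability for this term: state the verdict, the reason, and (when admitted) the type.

yes — each of key, ctr, req, env used exactly once; term : Bool
variable uses: key: 1, ctr: 1, req: 1, env: 1
left-to-right use order: env, req, key, ctr
typing: well-typed at Bool
across the five disciplines: ordered ✗; linear ✓; affine ✓; relevant ✓; unrestricted ✓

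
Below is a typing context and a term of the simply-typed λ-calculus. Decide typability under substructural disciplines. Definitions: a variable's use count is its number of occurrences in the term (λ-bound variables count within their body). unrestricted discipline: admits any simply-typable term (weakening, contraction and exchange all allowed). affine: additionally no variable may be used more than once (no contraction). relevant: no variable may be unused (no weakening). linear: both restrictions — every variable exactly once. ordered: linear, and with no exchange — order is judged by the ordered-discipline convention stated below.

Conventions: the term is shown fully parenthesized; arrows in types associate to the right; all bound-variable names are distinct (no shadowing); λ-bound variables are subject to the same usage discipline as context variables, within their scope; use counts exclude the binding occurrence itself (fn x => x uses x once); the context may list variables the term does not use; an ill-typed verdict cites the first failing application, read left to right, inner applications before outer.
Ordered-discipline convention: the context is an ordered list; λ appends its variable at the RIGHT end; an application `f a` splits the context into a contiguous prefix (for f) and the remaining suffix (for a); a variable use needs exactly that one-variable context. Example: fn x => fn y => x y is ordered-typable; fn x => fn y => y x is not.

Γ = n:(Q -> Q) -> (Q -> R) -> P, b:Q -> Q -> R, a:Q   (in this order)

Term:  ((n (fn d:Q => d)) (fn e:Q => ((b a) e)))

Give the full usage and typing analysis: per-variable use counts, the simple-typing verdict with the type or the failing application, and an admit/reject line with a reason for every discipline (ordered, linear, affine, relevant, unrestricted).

variable uses: n ×1, b ×1, a ×1, d [bound] ×1, e [bound] ×1
order of uses: n, d, b, a, e
typing: well-typed at P
ordered ✓ (single-use (n, b, a, d, e), ordered derivation ok)
linear ✓ (n, b, a, d, e: one use apiece)
affine ✓ (at most one use each (n, b, a, d, e))
relevant ✓ (at least one use each (n, b, a, d, e))
unrestricted ✓ (well-typed at P; no restrictions here)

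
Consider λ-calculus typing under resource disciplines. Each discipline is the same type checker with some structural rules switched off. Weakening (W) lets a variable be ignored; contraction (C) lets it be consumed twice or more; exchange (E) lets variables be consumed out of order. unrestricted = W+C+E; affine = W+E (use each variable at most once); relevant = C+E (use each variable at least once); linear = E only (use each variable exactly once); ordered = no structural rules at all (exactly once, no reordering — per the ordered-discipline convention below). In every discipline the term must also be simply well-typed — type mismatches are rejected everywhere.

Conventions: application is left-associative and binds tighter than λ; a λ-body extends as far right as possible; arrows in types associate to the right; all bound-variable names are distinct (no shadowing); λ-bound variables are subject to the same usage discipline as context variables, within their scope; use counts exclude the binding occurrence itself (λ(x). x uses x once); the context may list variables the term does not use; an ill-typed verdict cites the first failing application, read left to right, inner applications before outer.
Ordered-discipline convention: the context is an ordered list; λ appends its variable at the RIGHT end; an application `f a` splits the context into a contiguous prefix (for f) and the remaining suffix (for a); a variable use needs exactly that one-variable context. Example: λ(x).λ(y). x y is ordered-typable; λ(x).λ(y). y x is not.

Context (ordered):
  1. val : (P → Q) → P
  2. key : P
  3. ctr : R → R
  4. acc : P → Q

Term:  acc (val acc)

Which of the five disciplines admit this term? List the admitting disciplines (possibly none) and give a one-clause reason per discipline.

admitted by: unrestricted
counts: val: 1; key: 0; ctr: 0; acc: 2
order of uses: acc, val, acc
typing: well-typed — term : Q
ordered: ✗, repeated use of acc ×2; needs weakening: key, ctr unused
linear: ✗, repeated use of acc ×2; needs weakening: key, ctr unused
affine: ✗, repeated use of acc ×2
relevant: ✗, needs weakening: key, ctr unused
unrestricted: ✓, typability at Q is all that's needed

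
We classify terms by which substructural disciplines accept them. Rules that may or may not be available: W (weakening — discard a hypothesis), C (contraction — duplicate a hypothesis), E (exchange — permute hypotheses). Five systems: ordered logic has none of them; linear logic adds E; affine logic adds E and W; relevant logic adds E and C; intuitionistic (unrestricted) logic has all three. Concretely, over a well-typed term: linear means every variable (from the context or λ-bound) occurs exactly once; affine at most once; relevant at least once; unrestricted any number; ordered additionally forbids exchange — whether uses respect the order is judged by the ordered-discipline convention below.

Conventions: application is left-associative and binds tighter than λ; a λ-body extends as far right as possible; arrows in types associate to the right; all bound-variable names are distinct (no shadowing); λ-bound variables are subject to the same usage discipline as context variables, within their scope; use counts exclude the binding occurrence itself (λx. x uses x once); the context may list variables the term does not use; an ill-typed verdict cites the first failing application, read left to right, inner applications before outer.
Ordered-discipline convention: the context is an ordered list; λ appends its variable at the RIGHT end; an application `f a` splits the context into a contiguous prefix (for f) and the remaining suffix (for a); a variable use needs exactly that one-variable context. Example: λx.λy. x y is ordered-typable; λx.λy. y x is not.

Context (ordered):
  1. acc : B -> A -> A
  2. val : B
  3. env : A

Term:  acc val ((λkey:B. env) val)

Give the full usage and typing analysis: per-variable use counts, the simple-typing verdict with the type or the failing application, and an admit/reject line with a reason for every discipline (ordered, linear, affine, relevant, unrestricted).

use counts: acc: 1; val: 2; env: 1; key (bound): 0
uses in reading order: acc, val, env, val
typing: the term checks, with type A
ordered: ✗ — needs contraction — val ×2; key never used (weakening)
linear: ✗ — needs contraction — val ×2; key never used (weakening)
affine: ✗ — needs contraction — val ×2
relevant: ✗ — key never used (weakening)
unrestricted: ✓ — typability at A is all that's needed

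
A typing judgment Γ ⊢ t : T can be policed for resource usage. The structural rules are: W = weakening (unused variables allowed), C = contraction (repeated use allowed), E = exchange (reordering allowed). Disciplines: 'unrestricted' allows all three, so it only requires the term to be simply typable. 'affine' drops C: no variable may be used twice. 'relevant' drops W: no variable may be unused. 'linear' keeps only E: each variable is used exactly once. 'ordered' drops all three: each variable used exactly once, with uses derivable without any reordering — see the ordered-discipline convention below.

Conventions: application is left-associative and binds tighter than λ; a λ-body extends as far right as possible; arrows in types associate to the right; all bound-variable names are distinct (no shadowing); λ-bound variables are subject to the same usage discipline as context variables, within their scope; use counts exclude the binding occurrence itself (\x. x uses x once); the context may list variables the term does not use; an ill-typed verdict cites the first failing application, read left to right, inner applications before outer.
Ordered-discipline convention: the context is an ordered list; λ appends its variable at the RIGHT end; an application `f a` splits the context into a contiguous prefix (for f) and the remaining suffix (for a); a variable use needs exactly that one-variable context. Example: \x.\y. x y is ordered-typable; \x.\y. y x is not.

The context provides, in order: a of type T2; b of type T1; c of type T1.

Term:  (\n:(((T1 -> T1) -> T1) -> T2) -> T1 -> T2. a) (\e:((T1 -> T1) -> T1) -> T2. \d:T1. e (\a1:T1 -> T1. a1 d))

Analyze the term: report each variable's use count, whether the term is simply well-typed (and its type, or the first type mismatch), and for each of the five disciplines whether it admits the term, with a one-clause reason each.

usage: a=1, b=0, c=0, n (λ-bound)=0, e (λ-bound)=1, d (λ-bound)=1, a1 (λ-bound)=1
left-to-right use order: a, e, a1, d
typing: the term checks, with type T2
ordered: ✗, b, c, n never used (weakening)
linear: ✗, b, c, n never used (weakening)
affine: ✓, none of a, b, c, n, e, d, a1 used more than once
relevant: ✗, b, c, n never used (weakening)
unrestricted: ✓, type-checks (T2) and nothing is barred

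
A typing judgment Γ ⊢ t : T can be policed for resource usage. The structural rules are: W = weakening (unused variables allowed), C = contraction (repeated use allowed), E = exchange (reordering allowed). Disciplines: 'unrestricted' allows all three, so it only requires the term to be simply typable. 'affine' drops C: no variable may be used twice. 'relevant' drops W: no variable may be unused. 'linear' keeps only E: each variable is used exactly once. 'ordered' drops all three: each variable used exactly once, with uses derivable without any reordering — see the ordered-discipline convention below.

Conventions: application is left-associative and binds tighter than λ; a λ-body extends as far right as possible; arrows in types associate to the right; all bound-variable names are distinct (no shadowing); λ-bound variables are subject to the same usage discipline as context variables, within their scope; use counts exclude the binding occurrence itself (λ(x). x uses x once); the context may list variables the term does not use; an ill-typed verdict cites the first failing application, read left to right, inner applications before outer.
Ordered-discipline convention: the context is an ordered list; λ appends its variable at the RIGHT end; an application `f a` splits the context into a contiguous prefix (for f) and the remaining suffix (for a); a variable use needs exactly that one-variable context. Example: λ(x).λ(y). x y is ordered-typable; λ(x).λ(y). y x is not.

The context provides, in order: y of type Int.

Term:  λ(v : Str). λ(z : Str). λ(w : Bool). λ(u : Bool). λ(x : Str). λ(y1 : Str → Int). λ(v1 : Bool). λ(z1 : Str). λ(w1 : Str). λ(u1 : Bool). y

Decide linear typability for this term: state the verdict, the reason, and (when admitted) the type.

no — v, z, w, u, x, y1, v1, z1, w1, u1 never used (weakening)
usage: y: 1, v (λ-bound): 0, z (λ-bound): 0, w (λ-bound): 0, u (λ-bound): 0, x (λ-bound): 0, y1 (λ-bound): 0, v1 (λ-bound): 0, z1 (λ-bound): 0, w1 (λ-bound): 0, u1 (λ-bound): 0
left-to-right use order: y
typing: well-typed — term : Str → Str → Bool → Bool → Str → (Str → Int) → Bool → Str → Str → Bool → Int
across the five disciplines: ordered ✗ | linear ✗ | affine ✓ | relevant ✗ | unrestricted ✓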